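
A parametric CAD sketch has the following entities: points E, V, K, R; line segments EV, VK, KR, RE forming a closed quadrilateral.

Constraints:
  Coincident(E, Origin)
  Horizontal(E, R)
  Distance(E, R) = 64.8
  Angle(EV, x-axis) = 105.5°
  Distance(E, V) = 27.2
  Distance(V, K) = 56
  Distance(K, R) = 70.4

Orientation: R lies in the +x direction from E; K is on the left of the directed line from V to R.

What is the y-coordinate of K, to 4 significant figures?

63.54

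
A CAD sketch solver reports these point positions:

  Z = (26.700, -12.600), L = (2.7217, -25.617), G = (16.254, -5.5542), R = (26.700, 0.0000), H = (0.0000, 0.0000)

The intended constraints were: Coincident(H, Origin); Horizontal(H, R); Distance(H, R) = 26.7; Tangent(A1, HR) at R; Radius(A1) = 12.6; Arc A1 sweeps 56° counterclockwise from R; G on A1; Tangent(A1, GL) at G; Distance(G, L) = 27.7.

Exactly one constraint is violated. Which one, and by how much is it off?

Distance(G, L) = 27.7 — off by 3.50.

H = (0.00, 0.00) ✓; H.y = 0.00, R.y = 0.00 ✓; |HR| = 26.70 ✓; ∠(ZR, RH) = 90.00° ✓; |ZR| = 12.60 ✓; bearing(Z→G) − bearing(Z→R) = 56.00° ✓; |ZG| = 12.60 ✓; ∠(ZG, GL) = 90.00° ✓; |GL| = 24.20 ✗.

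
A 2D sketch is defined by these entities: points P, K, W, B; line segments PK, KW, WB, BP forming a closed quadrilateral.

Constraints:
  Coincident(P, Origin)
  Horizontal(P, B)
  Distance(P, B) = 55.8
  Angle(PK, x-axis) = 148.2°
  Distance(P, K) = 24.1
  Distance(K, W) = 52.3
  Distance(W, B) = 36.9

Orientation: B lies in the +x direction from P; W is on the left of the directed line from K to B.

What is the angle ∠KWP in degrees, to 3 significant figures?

26.2°

Checks: |KW| = 52.30 ✓; |WB| = 36.90 ✓.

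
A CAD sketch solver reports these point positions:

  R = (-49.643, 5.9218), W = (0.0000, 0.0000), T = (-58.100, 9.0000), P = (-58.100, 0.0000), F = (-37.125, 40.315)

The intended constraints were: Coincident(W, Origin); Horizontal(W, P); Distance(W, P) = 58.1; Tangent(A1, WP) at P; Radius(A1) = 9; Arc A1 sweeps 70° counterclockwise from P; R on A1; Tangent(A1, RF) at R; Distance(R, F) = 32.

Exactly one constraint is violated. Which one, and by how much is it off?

Distance(R, F) = 32 — off by 4.60.

W = (0.00, 0.00) ✓; W.y = 0.00, P.y = 0.00 ✓; |WP| = 58.10 ✓; ∠(TP, PW) = 90.00° ✓; |TP| = 9.000 ✓; bearing(T→R) − bearing(T→P) = 70.00° ✓; |TR| = 9.000 ✓; ∠(TR, RF) = 90.00° ✓; |RF| = 36.60 ✗.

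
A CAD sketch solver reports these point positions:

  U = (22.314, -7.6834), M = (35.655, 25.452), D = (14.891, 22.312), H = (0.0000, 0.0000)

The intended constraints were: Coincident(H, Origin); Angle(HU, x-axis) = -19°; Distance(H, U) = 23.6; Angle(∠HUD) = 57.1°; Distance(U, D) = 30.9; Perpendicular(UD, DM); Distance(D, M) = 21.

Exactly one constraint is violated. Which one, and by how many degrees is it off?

Perpendicular(UD, DM) — off by 5.30°.

H = (0.00, 0.00) ✓; HU at -19.00° ✓; |HU| = 23.60 ✓; ∠HUD = 57.10° ✓; |UD| = 30.90 ✓; ∠(UD, DM) = 95.30° ✗; |DM| = 21.00 ✓.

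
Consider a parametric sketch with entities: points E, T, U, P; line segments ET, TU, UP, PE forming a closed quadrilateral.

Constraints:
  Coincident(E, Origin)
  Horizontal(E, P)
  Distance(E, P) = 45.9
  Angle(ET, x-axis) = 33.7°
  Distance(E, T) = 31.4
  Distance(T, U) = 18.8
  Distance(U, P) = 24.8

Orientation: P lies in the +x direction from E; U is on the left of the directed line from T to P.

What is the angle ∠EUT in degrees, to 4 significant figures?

6.878°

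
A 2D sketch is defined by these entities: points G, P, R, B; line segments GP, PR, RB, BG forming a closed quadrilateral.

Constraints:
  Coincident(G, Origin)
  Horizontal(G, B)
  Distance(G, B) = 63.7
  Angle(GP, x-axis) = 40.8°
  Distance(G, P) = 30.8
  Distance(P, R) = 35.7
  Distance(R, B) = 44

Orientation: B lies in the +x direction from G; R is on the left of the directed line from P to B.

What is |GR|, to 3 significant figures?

66.5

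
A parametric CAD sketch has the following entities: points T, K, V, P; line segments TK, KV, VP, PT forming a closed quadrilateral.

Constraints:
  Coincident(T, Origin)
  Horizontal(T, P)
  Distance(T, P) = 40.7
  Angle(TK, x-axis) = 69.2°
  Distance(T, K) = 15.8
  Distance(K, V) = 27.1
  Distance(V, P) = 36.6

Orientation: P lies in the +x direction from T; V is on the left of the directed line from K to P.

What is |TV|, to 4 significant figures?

41.86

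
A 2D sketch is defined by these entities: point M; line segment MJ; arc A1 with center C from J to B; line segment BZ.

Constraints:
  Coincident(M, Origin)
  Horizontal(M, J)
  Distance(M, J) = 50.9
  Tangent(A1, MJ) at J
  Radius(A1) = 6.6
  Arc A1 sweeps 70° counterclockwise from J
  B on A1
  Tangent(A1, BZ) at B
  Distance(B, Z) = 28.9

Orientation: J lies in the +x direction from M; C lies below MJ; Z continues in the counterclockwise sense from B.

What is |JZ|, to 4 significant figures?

35.37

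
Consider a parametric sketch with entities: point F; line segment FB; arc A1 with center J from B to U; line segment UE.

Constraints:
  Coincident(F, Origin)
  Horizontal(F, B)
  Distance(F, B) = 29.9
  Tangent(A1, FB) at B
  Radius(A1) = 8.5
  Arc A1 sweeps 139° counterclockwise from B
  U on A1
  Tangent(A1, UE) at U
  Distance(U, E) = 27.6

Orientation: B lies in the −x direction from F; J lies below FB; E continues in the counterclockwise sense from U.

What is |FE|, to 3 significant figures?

36.1

F is at the origin; F and B share the same y with |FB| = 29.9 and B on the −x side, so B = (-29.9, 0.00). The tangent condition forces JB to be normal to FB, so J = B + (0, -8.5) = (-29.9, -8.50). On A1, B sits at bearing 90° from J; a 139° counterclockwise sweep puts U at bearing 229°, so U = J + 8.5·(cos 229°, sin 229°) = (-35.5, -14.9). Tangency of A1 to UE means the radius JU is perpendicular to UE, so UE runs along (−sin 229°, cos 229°); with |UE| = 27.6, E = (-14.6, -33.0). Then |FE| = |E − F| = 36.1.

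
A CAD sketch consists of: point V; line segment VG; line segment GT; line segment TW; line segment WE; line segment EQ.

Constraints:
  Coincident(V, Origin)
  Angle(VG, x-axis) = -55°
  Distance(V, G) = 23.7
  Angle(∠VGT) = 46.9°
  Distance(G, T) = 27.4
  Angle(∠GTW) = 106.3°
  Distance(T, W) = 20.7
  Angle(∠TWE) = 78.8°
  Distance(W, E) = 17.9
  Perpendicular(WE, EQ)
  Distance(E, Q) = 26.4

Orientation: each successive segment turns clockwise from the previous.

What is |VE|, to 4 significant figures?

4.233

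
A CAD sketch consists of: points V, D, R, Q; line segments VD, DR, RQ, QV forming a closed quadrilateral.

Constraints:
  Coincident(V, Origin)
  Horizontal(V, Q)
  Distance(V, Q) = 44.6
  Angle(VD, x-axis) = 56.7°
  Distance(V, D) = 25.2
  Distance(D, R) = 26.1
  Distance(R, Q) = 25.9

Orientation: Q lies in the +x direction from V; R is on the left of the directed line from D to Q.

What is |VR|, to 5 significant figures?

47.026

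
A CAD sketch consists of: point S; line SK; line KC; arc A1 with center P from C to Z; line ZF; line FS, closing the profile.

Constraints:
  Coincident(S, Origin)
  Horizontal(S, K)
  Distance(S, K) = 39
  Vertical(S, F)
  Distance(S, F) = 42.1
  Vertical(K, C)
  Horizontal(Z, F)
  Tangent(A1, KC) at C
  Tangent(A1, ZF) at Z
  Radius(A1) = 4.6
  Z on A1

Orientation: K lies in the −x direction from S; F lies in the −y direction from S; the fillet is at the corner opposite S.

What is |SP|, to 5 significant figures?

50.888

S is at the origin; S and K share the same y with |SK| = 39.0 and K on the −x side, so K = (-39.000, 0.0000). SF is vertical with |SF| = 42.1 and F on the −y side, so F = (0.0000, -42.100). The virtual corner opposite S is at (-39.000, -42.100). A1 meets KC tangentially, so PC is at right angles to KC and since A1 is tangent to ZF there, PZ ⟂ ZF, with radius 4.6, so the center P sits 4.6 in from both sides at P = (-34.400, -37.500). Then |SP| = |P − S| = 50.888.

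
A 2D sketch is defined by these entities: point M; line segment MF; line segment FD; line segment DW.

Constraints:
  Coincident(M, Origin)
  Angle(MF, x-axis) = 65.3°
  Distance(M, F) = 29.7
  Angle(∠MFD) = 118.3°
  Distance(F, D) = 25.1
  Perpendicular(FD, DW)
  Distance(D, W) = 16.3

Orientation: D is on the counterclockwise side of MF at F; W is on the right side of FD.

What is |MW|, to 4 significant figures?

57.77

M is at the origin; MF runs at 65.3° with length 29.7, so F = 29.7·(cos 65.3°, sin 65.3°) = (12.41, 26.98). ∠MFD = 118.3°, so FD runs at 65.3° + (180° − 118.3°) = 127.0° from the x-axis; with |FD| = 25.1, D = F + 25.1·(cos 127.0°, sin 127.0°) = (-2.695, 47.03). The perpendicularity gives DW at right angles to FD; with |DW| = 16.3 on the right of FD, W = D + 16.3·(0.7986, 0.6018) = (10.32, 56.84). Then |MW| = |W − M| = 57.77.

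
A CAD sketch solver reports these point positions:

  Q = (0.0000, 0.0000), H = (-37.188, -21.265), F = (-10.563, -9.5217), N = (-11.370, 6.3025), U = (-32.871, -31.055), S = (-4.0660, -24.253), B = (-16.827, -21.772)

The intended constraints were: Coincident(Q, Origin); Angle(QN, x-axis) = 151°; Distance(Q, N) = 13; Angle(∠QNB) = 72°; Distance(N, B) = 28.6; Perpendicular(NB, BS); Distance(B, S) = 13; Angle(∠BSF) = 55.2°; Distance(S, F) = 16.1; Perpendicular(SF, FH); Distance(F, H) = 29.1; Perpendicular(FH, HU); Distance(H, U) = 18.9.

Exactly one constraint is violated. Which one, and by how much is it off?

Distance(H, U) = 18.9 — off by 8.20.

Q = (0.00, 0.00) ✓; QN at 151.0° ✓; |QN| = 13.00 ✓; ∠QNB = 72.00° ✓; |NB| = 28.60 ✓; ∠(NB, BS) = 90.00° ✓; |BS| = 13.00 ✓; ∠BSF = 55.20° ✓; |SF| = 16.10 ✓; ∠(SF, FH) = 90.00° ✓; |FH| = 29.10 ✓; ∠(FH, HU) = 90.00° ✓; |HU| = 10.70 ✗.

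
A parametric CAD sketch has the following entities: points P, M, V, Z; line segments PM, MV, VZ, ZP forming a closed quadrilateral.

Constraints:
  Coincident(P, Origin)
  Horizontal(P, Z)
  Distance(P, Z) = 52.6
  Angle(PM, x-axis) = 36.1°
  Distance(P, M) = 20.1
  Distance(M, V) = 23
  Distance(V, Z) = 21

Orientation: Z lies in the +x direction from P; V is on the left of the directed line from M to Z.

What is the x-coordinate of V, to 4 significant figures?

38.88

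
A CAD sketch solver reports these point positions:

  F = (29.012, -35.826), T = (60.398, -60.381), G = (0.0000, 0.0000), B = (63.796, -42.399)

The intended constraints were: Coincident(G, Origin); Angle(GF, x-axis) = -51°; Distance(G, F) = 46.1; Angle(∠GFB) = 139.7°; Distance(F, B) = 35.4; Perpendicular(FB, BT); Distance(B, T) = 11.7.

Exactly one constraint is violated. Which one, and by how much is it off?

Distance(B, T) = 11.7 — off by 6.60.

G = (0.00, 0.00) ✓; GF at -51.00° ✓; |GF| = 46.10 ✓; ∠GFB = 139.7° ✓; |FB| = 35.40 ✓; ∠(FB, BT) = 90.00° ✓; |BT| = 18.30 ✗.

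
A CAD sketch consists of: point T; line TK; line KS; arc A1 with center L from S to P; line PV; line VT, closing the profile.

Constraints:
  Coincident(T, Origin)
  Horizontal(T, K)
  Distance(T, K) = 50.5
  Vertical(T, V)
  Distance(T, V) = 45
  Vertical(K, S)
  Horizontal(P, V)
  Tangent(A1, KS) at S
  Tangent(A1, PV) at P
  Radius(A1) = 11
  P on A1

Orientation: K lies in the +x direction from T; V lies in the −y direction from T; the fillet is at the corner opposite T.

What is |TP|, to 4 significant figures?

59.88

T is at the origin; T and K share the same y with |TK| = 50.5 and K on the +x side, so K = (50.50, 0.000). T and V share the same x with |TV| = 45.0 and V on the −y side, so V = (0.000, -45.00). The virtual corner opposite T is at (50.50, -45.00). The tangent condition forces LS to be normal to KS and since A1 is tangent to PV there, LP ⟂ PV, with radius 11.0, so the center L sits 11.0 in from both sides at L = (39.50, -34.00). That places the tangent points at S = (50.50, -34.00) on KS and P = (39.50, -45.00) on PV. Then |TP| = |P − T| = 59.88.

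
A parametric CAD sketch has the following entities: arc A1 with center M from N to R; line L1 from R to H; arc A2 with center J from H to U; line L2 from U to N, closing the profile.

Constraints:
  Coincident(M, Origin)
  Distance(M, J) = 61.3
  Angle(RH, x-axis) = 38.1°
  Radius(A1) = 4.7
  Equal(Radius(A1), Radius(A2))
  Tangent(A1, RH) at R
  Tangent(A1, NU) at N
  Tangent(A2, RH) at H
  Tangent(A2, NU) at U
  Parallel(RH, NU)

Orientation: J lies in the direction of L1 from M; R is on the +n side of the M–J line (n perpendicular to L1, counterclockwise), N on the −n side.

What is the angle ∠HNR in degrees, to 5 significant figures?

81.282°

The slot axis is L1's direction at 38.1°, so u = (cos 38.1°, sin 38.1°) = (0.78694, 0.61704) and n = (−sin 38.1°, cos 38.1°) = (-0.61704, 0.78694). M is at the origin and J lies 61.3 along u from M, so J = 61.3·u = (48.239, 37.824). Tangency of A1 to both parallel lines with radius 4.7 puts R and N at M ± 4.7·n: R = (-2.9001, 3.6986), N = (2.9001, -3.6986). Equal radii place H and U the same way about J: H = J + 4.7·n = (45.339, 41.523), U = J − 4.7·n = (51.139, 34.126). Then cos ∠HNR = NH·NR / (|NH||NR|), giving 81.282°.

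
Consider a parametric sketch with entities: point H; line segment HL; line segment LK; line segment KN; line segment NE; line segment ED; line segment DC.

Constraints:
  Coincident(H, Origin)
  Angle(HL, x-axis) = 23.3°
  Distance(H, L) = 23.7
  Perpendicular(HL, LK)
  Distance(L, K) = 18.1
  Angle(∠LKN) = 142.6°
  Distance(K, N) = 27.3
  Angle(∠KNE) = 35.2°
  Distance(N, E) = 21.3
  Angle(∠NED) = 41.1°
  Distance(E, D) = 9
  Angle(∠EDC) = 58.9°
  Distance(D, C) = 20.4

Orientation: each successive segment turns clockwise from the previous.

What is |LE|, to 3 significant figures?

24.3

H is at the origin; HL runs at 23.3° with length 23.7, so L = (21.8, 9.37). HL is perpendicular to LK, so LK runs at -66.7°; with |LK| = 18.1, K = (28.9, -7.25). ∠LKN = 142.6° gives KN at -104° from the x-axis; with |KN| = 27.3, N = (22.3, -33.7). ∠KNE = 35.2° gives NE at 111° from the x-axis; with |NE| = 21.3, E = (14.6, -13.9). Then |LE| = |E − L| = 24.3.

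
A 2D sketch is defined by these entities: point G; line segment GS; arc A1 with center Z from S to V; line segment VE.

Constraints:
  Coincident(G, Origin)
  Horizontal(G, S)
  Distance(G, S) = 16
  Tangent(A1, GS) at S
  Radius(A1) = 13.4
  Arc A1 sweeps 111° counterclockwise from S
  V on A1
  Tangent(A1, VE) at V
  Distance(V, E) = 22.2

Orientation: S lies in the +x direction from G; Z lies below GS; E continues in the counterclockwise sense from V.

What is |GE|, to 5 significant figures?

40.575

G is at the origin; GS is horizontal with |GS| = 16.0 and S on the +x side, so S = (16.000, 0.0000). The tangent condition forces ZS to be normal to GS, so Z = S + (0, -13.4) = (16.000, -13.400). On A1, S sits at bearing 90° from Z; a 111° counterclockwise sweep puts V at bearing 201°, so V = Z + 13.4·(cos 201°, sin 201°) = (3.4900, -18.202). A1 meets VE tangentially, so ZV is at right angles to VE, so VE runs along (−sin 201°, cos 201°); with |VE| = 22.2, E = (11.446, -38.928). Then |GE| = |E − G| = 40.575.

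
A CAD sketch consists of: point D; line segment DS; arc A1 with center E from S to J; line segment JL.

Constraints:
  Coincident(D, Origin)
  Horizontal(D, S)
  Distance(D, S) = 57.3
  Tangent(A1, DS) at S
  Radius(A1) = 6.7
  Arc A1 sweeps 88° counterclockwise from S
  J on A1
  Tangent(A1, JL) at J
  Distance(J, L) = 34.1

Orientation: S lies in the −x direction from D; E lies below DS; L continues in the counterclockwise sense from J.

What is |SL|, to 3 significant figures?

41.3

D is at the origin; DS is horizontal with |DS| = 57.3 and S on the −x side, so S = (-57.3, 0.00). The tangent condition forces ES to be normal to DS, so E = S + (0, -6.7) = (-57.3, -6.70). On A1, S sits at bearing 90° from E; an 88° counterclockwise sweep puts J at bearing 178°, so J = E + 6.7·(cos 178°, sin 178°) = (-64.0, -6.47). A1 meets JL tangentially, so EJ is at right angles to JL, so JL runs along (−sin 178°, cos 178°); with |JL| = 34.1, L = (-65.2, -40.5). Then |SL| = |L − S| = 41.3.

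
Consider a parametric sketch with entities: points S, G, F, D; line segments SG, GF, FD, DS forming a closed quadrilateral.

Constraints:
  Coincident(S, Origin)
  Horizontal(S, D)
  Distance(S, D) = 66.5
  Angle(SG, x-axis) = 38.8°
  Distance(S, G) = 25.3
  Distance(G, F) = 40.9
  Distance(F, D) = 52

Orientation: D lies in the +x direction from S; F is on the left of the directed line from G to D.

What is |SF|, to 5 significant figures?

65.853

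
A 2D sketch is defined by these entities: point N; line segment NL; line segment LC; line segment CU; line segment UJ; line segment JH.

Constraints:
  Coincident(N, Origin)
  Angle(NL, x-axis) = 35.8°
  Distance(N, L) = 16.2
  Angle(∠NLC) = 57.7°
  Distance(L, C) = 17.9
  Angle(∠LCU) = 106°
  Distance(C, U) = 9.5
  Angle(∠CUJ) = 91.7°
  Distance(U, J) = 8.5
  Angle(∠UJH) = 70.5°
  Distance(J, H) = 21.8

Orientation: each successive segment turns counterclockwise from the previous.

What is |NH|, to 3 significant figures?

24.2

N is at the origin; NL runs at 35.8° with length 16.2, so L = (13.1, 9.48). ∠NLC = 57.7° gives LC at 158° from the x-axis; with |LC| = 17.9, C = (-3.47, 16.2). ∠LCU = 106.0° gives CU at -128° from the x-axis; with |CU| = 9.5, U = (-9.30, 8.66). ∠CUJ = 91.7° gives UJ at -39.6° from the x-axis; with |UJ| = 8.5, J = (-2.76, 3.24). ∠UJH = 70.5° gives JH at 69.9° from the x-axis; with |JH| = 21.8, H = (4.74, 23.7). Then |NH| = |H − N| = 24.2.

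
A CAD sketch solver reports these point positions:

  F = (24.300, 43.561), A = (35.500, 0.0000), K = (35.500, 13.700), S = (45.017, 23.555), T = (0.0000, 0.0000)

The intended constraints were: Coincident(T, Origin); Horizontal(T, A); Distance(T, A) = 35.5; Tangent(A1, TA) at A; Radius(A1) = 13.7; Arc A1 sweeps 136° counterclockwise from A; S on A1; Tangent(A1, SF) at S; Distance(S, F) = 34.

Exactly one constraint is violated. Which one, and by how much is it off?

Distance(S, F) = 34 — off by 5.20.

T = (0.00, 0.00) ✓; T.y = 0.00, A.y = 0.00 ✓; |TA| = 35.50 ✓; ∠(KA, AT) = 90.00° ✓; |KA| = 13.70 ✓; bearing(K→S) − bearing(K→A) = 136.0° ✓; |KS| = 13.70 ✓; ∠(KS, SF) = 90.00° ✓; |SF| = 28.80 ✗.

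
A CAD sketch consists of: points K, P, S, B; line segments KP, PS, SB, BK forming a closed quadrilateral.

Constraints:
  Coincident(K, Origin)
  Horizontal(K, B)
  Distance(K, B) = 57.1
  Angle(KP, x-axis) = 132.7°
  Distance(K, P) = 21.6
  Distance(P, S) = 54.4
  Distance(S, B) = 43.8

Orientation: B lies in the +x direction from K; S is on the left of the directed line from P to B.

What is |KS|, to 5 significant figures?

51.642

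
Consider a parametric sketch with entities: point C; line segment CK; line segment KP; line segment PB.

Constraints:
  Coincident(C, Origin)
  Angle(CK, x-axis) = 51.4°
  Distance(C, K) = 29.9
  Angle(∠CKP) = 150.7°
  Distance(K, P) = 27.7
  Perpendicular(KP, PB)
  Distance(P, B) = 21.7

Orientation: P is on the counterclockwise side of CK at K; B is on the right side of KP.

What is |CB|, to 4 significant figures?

64.90

∠CKP = 150.7°, so KP runs at 51.4° + (180° − 150.7°) = 80.70° from the x-axis; with |KP| = 27.7, P = K + 27.7·(cos 80.70°, sin 80.70°) = (23.13, 50.70). KP is perpendicular to PB; with |PB| = 21.7 on the right of KP, B = P + 21.7·(0.9869, -0.1616) = (44.55, 47.20). Then |CB| = |B − C| = 64.90.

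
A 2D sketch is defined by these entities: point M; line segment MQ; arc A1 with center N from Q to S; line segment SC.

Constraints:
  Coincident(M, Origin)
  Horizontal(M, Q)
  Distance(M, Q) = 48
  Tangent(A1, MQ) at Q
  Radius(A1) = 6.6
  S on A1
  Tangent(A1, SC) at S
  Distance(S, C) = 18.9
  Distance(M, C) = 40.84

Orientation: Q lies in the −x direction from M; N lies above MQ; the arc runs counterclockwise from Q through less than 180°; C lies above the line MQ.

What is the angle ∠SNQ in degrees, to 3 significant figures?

67.6°

M is at the origin; M and Q share the same y with |MQ| = 48.0 and Q on the −x side, so Q = (-48.0, 0.00). Since A1 is tangent to MQ there, NQ ⟂ MQ, so N = Q + (0, 6.6) = (-48.0, 6.60). Since NS ⟂ SC (tangency), |NC| = √(6.6² + 18.9²) = 20.0 regardless of where S sits on A1. So C lies on both circle(M, 40.84) and circle(N, 20.0); the above-MQ intersection is C = (-34.7, 21.6). S is the foot of the tangent from C: S = (-41.9, 4.08).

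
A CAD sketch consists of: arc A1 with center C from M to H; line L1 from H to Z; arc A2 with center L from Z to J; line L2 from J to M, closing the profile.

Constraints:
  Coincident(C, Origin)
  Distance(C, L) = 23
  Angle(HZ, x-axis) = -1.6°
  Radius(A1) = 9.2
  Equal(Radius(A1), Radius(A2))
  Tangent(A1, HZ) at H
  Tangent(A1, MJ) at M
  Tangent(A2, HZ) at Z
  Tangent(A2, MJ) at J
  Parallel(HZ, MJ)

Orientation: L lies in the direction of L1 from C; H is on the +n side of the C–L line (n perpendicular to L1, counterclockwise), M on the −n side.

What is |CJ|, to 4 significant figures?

24.77

Tangency of A1 to both parallel lines with radius 9.2 puts H and M at C ± 9.2·n: H = (0.2569, 9.196), M = (-0.2569, -9.196). Equal radii place Z and J the same way about L: Z = L + 9.2·n = (23.25, 8.554), J = L − 9.2·n = (22.73, -9.839). Then |CJ| = |J − C| = 24.77.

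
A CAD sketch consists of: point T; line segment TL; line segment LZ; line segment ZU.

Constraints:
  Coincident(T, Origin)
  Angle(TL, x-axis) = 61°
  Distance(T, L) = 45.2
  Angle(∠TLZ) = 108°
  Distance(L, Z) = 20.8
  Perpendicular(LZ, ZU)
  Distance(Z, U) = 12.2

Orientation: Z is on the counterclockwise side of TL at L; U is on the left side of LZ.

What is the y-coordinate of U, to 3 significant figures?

46.4

T is at the origin; TL runs at 61.0° with length 45.2, so L = 45.2·(cos 61.0°, sin 61.0°) = (21.9, 39.5). ∠TLZ = 108.0°, so LZ runs at 61.0° + (180° − 108.0°) = 133° from the x-axis; with |LZ| = 20.8, Z = L + 20.8·(cos 133°, sin 133°) = (7.73, 54.7). The perpendicularity gives ZU at right angles to LZ; with |ZU| = 12.2 on the left of LZ, U = Z + 12.2·(-0.731, -0.682) = (-1.19, 46.4). So U.y = 46.4.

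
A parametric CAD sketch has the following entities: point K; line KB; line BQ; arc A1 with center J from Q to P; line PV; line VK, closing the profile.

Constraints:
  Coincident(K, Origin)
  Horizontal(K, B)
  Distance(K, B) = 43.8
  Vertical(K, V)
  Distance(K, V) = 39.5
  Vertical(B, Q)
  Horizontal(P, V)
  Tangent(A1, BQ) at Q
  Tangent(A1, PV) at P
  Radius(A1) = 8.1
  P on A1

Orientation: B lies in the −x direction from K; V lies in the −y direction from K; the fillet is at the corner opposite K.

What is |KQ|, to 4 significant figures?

53.89

K is at the origin; KB is horizontal with |KB| = 43.8 and B on the −x side, so B = (-43.80, 0.000). K and V share the same x with |KV| = 39.5 and V on the −y side, so V = (0.000, -39.50). The virtual corner opposite K is at (-43.80, -39.50). Tangency of A1 to BQ means the radius JQ is perpendicular to BQ and A1 meets PV tangentially, so JP is at right angles to PV, with radius 8.1, so the center J sits 8.1 in from both sides at J = (-35.70, -31.40). That places the tangent points at Q = (-43.80, -31.40) on BQ and P = (-35.70, -39.50) on PV. Then |KQ| = |Q − K| = 53.89.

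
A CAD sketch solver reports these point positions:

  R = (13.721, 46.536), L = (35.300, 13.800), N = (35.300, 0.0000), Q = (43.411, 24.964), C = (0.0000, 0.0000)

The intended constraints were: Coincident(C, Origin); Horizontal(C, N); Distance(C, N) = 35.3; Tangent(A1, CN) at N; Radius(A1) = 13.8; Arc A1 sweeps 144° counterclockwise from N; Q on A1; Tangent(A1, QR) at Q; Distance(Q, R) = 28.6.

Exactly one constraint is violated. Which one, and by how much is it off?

Distance(Q, R) = 28.6 — off by 8.10.

C = (0.00, 0.00) ✓; C.y = 0.00, N.y = 0.00 ✓; |CN| = 35.30 ✓; ∠(LN, NC) = 90.00° ✓; |LN| = 13.80 ✓; bearing(L→Q) − bearing(L→N) = 144.0° ✓; |LQ| = 13.80 ✓; ∠(LQ, QR) = 90.00° ✓; |QR| = 36.70 ✗.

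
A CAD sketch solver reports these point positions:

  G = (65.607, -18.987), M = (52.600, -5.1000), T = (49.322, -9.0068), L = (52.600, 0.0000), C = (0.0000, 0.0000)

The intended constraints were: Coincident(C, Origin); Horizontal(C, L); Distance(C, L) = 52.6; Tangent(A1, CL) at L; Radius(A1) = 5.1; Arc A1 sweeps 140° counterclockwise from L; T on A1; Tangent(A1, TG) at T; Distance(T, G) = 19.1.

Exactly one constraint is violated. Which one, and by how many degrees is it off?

Tangent(A1, TG) at T — off by 8.50°.

C = (0.00, 0.00) ✓; C.y = 0.00, L.y = 0.00 ✓; |CL| = 52.60 ✓; ∠(ML, LC) = 90.00° ✓; |ML| = 5.100 ✓; bearing(M→T) − bearing(M→L) = 140.0° ✓; |MT| = 5.100 ✓; ∠(MT, TG) = 81.50° ✗; |TG| = 19.10 ✓.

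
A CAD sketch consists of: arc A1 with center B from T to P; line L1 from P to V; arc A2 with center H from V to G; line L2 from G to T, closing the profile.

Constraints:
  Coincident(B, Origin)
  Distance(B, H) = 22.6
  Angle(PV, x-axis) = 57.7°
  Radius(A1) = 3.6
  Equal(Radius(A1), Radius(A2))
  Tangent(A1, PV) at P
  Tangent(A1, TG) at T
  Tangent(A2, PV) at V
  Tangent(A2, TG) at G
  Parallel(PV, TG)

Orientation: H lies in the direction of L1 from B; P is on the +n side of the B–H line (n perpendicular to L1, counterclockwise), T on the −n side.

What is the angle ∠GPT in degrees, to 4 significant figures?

72.33°

Tangency of A1 to both parallel lines with radius 3.6 puts P and T at B ± 3.6·n: P = (-3.043, 1.924), T = (3.043, -1.924). Equal radii place V and G the same way about H: V = H + 3.6·n = (9.033, 21.03), G = H − 3.6·n = (15.12, 17.18). Then cos ∠GPT = PG·PT / (|PG||PT|), giving 72.33°.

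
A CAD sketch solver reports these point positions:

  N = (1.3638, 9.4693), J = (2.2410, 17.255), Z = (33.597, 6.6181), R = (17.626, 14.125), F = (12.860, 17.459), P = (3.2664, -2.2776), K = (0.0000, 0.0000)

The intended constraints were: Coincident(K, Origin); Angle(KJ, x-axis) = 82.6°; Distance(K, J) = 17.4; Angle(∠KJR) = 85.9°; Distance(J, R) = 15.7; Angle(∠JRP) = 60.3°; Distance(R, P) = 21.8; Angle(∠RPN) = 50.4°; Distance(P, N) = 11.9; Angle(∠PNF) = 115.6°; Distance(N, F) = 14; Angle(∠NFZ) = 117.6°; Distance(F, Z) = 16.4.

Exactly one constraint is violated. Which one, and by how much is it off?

Distance(F, Z) = 16.4 — off by 7.00.

K = (0.00, 0.00) ✓; KJ at 82.60° ✓; |KJ| = 17.40 ✓; ∠KJR = 85.90° ✓; |JR| = 15.70 ✓; ∠JRP = 60.30° ✓; |RP| = 21.80 ✓; ∠RPN = 50.40° ✓; |PN| = 11.90 ✓; ∠PNF = 115.6° ✓; |NF| = 14.00 ✓; ∠NFZ = 117.6° ✓; |FZ| = 23.40 ✗.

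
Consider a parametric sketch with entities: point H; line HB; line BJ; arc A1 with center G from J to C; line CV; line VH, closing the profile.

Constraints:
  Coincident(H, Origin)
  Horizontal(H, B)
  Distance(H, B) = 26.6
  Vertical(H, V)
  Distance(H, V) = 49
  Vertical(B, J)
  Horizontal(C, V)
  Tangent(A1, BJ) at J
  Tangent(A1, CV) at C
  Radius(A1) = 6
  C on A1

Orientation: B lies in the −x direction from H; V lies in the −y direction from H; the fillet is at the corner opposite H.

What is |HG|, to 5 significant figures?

47.680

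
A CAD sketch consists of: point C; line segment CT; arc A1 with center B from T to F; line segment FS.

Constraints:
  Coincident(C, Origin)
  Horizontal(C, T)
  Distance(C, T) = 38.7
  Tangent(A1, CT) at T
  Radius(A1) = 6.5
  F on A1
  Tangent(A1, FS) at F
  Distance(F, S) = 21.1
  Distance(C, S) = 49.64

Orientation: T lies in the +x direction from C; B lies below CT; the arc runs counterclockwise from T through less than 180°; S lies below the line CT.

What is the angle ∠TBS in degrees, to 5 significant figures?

174.94°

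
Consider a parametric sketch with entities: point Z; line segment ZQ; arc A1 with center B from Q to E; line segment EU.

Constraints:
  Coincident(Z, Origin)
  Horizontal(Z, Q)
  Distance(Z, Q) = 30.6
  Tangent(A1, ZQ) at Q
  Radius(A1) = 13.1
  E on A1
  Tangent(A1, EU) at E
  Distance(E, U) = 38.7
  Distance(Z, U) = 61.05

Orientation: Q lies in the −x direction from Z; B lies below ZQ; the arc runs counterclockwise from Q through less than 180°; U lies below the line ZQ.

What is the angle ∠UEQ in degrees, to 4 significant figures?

124.3°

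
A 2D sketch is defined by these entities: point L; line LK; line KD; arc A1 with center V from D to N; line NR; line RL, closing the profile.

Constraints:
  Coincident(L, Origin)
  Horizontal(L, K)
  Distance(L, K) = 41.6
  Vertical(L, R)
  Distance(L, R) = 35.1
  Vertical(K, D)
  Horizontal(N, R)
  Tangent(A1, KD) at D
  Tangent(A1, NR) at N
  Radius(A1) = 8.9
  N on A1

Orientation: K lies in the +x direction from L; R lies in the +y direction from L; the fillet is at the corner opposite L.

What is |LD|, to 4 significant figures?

49.16

The virtual corner opposite L is at (41.60, 35.10). A1 meets KD tangentially, so VD is at right angles to KD and since A1 is tangent to NR there, VN ⟂ NR, with radius 8.9, so the center V sits 8.9 in from both sides at V = (32.70, 26.20). That places the tangent points at D = (41.60, 26.20) on KD and N = (32.70, 35.10) on NR. Then |LD| = |D − L| = 49.16.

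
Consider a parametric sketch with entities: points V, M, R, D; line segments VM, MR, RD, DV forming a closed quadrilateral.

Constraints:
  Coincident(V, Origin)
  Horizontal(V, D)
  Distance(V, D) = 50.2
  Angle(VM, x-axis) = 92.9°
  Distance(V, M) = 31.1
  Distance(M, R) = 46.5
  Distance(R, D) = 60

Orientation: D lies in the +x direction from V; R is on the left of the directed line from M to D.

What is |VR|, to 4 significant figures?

68.59

Checks: |MR| = 46.50 ✓; |RD| = 60.00 ✓.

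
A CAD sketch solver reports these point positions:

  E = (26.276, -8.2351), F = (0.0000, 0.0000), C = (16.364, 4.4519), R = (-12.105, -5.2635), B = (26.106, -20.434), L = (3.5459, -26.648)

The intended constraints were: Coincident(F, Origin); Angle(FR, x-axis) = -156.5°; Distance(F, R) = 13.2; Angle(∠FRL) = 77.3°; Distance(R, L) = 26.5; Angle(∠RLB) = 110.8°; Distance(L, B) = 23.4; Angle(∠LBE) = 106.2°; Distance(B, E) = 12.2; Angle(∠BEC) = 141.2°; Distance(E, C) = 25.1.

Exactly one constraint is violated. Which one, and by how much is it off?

Distance(E, C) = 25.1 — off by 9.00.

F = (0.00, 0.00) ✓; FR at -156.5° ✓; |FR| = 13.20 ✓; ∠FRL = 77.30° ✓; |RL| = 26.50 ✓; ∠RLB = 110.8° ✓; |LB| = 23.40 ✓; ∠LBE = 106.2° ✓; |BE| = 12.20 ✓; ∠BEC = 141.2° ✓; |EC| = 16.10 ✗.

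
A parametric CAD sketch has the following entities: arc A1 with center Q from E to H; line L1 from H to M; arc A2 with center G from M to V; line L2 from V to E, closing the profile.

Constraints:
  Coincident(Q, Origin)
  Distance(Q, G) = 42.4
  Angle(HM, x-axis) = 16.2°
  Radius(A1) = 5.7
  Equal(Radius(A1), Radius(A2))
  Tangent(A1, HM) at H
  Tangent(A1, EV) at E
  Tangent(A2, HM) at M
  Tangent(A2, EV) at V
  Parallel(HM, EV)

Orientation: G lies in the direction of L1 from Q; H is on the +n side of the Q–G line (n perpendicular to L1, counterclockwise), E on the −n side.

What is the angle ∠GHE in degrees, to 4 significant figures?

82.34°

Q is at the origin and G lies 42.4 along u from Q, so G = 42.4·u = (40.72, 11.83). Tangency of A1 to both parallel lines with radius 5.7 puts H and E at Q ± 5.7·n: H = (-1.590, 5.474), E = (1.590, -5.474). Then cos ∠GHE = HG·HE / (|HG||HE|), giving 82.34°.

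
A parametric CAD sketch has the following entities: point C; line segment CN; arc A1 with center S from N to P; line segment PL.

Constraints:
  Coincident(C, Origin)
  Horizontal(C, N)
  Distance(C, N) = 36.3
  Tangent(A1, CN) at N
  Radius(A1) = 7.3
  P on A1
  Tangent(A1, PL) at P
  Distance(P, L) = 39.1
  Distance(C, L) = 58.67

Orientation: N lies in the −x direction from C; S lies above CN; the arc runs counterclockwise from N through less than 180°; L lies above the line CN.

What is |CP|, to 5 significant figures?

30.277

Checks: |SP| = 7.300 ✓; ∠(SP, PL) = 90.00° ✓; |PL| = 39.10 ✓; |CL| = 58.67 ✓.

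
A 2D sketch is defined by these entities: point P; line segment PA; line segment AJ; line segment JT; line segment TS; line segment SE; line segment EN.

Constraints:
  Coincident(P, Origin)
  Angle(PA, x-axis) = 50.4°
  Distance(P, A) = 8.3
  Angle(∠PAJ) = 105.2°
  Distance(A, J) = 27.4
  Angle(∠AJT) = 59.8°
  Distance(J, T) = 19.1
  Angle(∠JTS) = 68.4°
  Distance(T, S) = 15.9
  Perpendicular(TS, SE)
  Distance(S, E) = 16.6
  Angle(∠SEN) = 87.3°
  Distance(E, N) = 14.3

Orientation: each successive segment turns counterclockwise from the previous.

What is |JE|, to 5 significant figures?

8.9442

P is at the origin; PA runs at 50.4° with length 8.3, so A = (5.2906, 6.3953). ∠PAJ = 105.2° gives AJ at 125.20° from the x-axis; with |AJ| = 27.4, J = (-10.504, 28.785). ∠AJT = 59.8° gives JT at -114.60° from the x-axis; with |JT| = 19.1, T = (-18.455, 11.419). ∠JTS = 68.4° gives TS at -3.0000° from the x-axis; with |TS| = 15.9, S = (-2.5764, 10.586). The perpendicularity gives SE at right angles to TS, so SE runs at 87.000°; with |SE| = 16.6, E = (-1.7076, 27.164). Then |JE| = |E − J| = 8.9442.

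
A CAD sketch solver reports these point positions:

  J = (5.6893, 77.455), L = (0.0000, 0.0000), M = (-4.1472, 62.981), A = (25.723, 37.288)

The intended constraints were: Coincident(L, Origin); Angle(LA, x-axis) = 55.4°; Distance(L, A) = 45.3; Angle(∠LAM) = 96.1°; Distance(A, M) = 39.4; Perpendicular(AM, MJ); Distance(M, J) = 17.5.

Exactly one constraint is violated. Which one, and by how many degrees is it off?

Perpendicular(AM, MJ) — off by 6.50°.

L = (0.00, 0.00) ✓; LA at 55.40° ✓; |LA| = 45.30 ✓; ∠LAM = 96.10° ✓; |AM| = 39.40 ✓; ∠(AM, MJ) = 83.50° ✗; |MJ| = 17.50 ✓.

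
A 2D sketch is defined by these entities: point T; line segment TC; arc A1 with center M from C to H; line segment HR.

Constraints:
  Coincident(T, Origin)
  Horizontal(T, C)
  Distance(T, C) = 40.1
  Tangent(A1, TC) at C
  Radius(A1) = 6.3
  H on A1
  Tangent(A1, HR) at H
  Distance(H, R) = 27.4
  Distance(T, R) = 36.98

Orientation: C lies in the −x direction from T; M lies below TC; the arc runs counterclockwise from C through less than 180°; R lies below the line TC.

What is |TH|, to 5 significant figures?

45.539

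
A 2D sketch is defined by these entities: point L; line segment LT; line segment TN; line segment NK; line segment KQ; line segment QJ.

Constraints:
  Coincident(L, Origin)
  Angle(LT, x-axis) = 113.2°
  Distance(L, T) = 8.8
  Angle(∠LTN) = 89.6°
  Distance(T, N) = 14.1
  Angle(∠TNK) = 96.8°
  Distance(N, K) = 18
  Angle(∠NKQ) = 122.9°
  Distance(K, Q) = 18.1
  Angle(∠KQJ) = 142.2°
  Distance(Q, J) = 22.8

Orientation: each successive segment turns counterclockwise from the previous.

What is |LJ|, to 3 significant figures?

29.7

∠NKQ = 122.9° gives KQ at -16.1° from the x-axis; with |KQ| = 18.1, Q = (6.21, -19.8). ∠KQJ = 142.2° gives QJ at 21.7° from the x-axis; with |QJ| = 22.8, J = (27.4, -11.4). Then |LJ| = |J − L| = 29.7.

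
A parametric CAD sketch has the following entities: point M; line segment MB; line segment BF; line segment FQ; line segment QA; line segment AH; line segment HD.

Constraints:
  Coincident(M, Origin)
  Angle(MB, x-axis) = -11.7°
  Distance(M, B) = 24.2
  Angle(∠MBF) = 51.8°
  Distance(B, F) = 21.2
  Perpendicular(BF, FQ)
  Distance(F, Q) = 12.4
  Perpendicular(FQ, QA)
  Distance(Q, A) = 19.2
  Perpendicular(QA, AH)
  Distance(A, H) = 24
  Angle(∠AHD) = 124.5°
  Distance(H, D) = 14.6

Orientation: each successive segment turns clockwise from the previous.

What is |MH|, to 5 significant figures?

33.250

M is at the origin; MB runs at -11.7° with length 24.2, so B = (23.697, -4.9075). ∠MBF = 51.8° gives BF at -139.90° from the x-axis; with |BF| = 21.2, F = (7.4809, -18.563). BF is perpendicular to FQ, so FQ runs at 130.10°; with |FQ| = 12.4, Q = (-0.50627, -9.0778). FQ is perpendicular to QA, so QA runs at 40.100°; with |QA| = 19.2, A = (14.180, 3.2893). QA ⟂ AH, so AH runs at -49.900°; with |AH| = 24.0, H = (29.639, -15.069). Then |MH| = |H − M| = 33.250.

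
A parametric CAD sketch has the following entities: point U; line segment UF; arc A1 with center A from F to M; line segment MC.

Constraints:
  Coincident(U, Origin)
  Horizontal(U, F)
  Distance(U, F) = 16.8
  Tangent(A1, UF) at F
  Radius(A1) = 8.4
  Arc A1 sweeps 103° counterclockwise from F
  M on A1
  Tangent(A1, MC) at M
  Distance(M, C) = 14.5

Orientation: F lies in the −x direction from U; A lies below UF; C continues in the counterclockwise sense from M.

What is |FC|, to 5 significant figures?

24.909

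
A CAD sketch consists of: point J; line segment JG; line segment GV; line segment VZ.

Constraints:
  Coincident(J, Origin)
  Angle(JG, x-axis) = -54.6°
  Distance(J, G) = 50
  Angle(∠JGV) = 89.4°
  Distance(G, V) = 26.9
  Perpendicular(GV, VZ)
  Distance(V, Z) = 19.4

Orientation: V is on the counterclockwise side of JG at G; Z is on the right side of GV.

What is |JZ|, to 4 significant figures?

74.24

J is at the origin; JG runs at -54.6° with length 50.0, so G = 50.0·(cos -54.6°, sin -54.6°) = (28.96, -40.76). ∠JGV = 89.4°, so GV runs at -54.6° + (180° − 89.4°) = 36.00° from the x-axis; with |GV| = 26.9, V = G + 26.9·(cos 36.00°, sin 36.00°) = (50.73, -24.94). GV ⟂ VZ; with |VZ| = 19.4 on the right of GV, Z = V + 19.4·(0.5878, -0.8090) = (62.13, -40.64). Then |JZ| = |Z − J| = 74.24.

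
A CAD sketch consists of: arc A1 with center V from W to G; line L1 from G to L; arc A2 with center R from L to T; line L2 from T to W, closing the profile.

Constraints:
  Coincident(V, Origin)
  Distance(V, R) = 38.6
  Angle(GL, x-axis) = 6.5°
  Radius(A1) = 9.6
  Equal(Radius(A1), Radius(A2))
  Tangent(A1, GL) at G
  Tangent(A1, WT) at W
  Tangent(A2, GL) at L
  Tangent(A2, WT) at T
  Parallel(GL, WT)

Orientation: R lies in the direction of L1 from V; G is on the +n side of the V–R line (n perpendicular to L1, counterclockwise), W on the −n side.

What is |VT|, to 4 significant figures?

39.78

The slot axis is L1's direction at 6.5°, so u = (cos 6.5°, sin 6.5°) = (0.9936, 0.1132) and n = (−sin 6.5°, cos 6.5°) = (-0.1132, 0.9936). V is at the origin and R lies 38.6 along u from V, so R = 38.6·u = (38.35, 4.370). Tangency of A1 to both parallel lines with radius 9.6 puts G and W at V ± 9.6·n: G = (-1.087, 9.538), W = (1.087, -9.538). Equal radii place L and T the same way about R: L = R + 9.6·n = (37.27, 13.91), T = R − 9.6·n = (39.44, -5.169). Then |VT| = |T − V| = 39.78.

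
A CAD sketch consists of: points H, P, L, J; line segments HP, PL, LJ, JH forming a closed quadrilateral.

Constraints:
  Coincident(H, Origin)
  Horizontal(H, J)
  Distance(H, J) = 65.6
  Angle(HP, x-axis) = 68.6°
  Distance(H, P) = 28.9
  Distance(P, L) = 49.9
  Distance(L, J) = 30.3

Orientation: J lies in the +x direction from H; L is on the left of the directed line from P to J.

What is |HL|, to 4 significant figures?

67.33

Checks: |PL| = 49.90 ✓; |LJ| = 30.30 ✓.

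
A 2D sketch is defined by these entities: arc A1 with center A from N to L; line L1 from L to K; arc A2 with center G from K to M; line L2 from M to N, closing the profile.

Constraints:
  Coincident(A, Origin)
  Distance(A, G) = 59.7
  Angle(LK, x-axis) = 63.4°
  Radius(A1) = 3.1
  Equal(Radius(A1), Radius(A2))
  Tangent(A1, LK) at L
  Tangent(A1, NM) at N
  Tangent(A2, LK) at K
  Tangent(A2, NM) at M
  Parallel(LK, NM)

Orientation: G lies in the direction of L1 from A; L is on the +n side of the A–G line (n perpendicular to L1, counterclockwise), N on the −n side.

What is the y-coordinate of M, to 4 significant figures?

51.99

Tangency of A1 to both parallel lines with radius 3.1 puts L and N at A ± 3.1·n: L = (-2.772, 1.388), N = (2.772, -1.388). Equal radii place K and M the same way about G: K = G + 3.1·n = (23.96, 54.77), M = G − 3.1·n = (29.50, 51.99). So M.y = 51.99.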